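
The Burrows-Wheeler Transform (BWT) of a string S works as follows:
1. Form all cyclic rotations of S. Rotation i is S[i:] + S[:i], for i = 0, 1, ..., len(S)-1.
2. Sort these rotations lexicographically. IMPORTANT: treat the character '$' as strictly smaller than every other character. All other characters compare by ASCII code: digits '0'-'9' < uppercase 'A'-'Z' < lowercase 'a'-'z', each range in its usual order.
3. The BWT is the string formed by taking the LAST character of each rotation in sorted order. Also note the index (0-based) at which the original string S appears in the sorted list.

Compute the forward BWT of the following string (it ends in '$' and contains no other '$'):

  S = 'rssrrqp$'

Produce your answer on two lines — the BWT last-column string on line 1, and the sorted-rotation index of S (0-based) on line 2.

Answer: pqrrs$sr
5

Derivation:
All 8 rotations (rotation i = S[i:]+S[:i]):
  rot[0] = rssrrqp$
  rot[1] = ssrrqp$r
  rot[2] = srrqp$rs
  rot[3] = rrqp$rss
  rot[4] = rqp$rssr
  rot[5] = qp$rssrr
  rot[6] = p$rssrrq
  rot[7] = $rssrrqp
Sorted (with $ < everything):
  sorted[0] = $rssrrqp  (last char: 'p')
  sorted[1] = p$rssrrq  (last char: 'q')
  sorted[2] = qp$rssrr  (last char: 'r')
  sorted[3] = rqp$rssr  (last char: 'r')
  sorted[4] = rrqp$rss  (last char: 's')
  sorted[5] = rssrrqp$  (last char: '$')
  sorted[6] = srrqp$rs  (last char: 's')
  sorted[7] = ssrrqp$r  (last char: 'r')
Last column: pqrrs$sr
Original string S is at sorted index 5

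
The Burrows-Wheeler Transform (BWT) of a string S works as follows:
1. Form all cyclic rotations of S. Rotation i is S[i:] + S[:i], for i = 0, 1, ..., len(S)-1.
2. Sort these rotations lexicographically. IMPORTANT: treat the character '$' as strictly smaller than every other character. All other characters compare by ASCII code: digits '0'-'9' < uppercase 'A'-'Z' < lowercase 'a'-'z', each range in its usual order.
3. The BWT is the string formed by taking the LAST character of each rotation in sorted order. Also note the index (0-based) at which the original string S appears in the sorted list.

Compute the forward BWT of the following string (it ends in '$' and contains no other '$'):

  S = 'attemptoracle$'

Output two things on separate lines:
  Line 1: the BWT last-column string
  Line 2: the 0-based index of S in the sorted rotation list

All 14 rotations (rotation i = S[i:]+S[:i]):
  rot[0] = attemptoracle$
  rot[1] = ttemptoracle$a
  rot[2] = temptoracle$at
  rot[3] = emptoracle$att
  rot[4] = mptoracle$atte
  rot[5] = ptoracle$attem
  rot[6] = toracle$attemp
  rot[7] = oracle$attempt
  rot[8] = racle$attempto
  rot[9] = acle$attemptor
  rot[10] = cle$attemptora
  rot[11] = le$attemptorac
  rot[12] = e$attemptoracl
  rot[13] = $attemptoracle
Sorted (with $ < everything):
  sorted[0] = $attemptoracle  (last char: 'e')
  sorted[1] = acle$attemptor  (last char: 'r')
  sorted[2] = attemptoracle$  (last char: '$')
  sorted[3] = cle$attemptora  (last char: 'a')
  sorted[4] = e$attemptoracl  (last char: 'l')
  sorted[5] = emptoracle$att  (last char: 't')
  sorted[6] = le$attemptorac  (last char: 'c')
  sorted[7] = mptoracle$atte  (last char: 'e')
  sorted[8] = oracle$attempt  (last char: 't')
  sorted[9] = ptoracle$attem  (last char: 'm')
  sorted[10] = racle$attempto  (last char: 'o')
  sorted[11] = temptoracle$at  (last char: 't')
  sorted[12] = toracle$attemp  (last char: 'p')
  sorted[13] = ttemptoracle$a  (last char: 'a')
Last column: er$altcetmotpa
Original string S is at sorted index 2

Answer: er$altcetmotpa
2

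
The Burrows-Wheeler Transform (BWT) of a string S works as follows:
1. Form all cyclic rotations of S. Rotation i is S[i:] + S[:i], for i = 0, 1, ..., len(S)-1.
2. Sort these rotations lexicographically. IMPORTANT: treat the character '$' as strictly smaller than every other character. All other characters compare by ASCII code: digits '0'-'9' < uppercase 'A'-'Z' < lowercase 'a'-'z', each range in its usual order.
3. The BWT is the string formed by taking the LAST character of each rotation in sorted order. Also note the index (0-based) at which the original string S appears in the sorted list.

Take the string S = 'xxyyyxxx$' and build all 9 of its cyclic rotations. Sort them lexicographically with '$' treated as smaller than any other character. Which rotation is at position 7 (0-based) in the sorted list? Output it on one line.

All 9 rotations (rotation i = S[i:]+S[:i]):
  rot[0] = xxyyyxxx$
  rot[1] = xyyyxxx$x
  rot[2] = yyyxxx$xx
  rot[3] = yyxxx$xxy
  rot[4] = yxxx$xxyy
  rot[5] = xxx$xxyyy
  rot[6] = xx$xxyyyx
  rot[7] = x$xxyyyxx
  rot[8] = $xxyyyxxx
Sorted (with $ < everything):
  sorted[0] = $xxyyyxxx
  sorted[1] = x$xxyyyxx
  sorted[2] = xx$xxyyyx
  sorted[3] = xxx$xxyyy
  sorted[4] = xxyyyxxx$
  sorted[5] = xyyyxxx$x
  sorted[6] = yxxx$xxyy
  sorted[7] = yyxxx$xxy
  sorted[8] = yyyxxx$xx
sorted[7] = yyxxx$xxy

Answer: yyxxx$xxy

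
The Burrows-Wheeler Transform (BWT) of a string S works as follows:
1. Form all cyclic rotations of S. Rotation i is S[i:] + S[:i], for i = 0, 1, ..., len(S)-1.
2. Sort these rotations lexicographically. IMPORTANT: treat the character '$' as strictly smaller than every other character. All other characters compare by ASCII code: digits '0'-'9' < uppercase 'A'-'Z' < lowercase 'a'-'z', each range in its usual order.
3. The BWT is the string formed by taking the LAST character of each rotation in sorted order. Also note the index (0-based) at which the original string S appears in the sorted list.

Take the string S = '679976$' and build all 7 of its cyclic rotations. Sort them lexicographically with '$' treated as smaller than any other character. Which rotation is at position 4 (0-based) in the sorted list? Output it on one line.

Answer: 79976$6

Derivation:
All 7 rotations (rotation i = S[i:]+S[:i]):
  rot[0] = 679976$
  rot[1] = 79976$6
  rot[2] = 9976$67
  rot[3] = 976$679
  rot[4] = 76$6799
  rot[5] = 6$67997
  rot[6] = $679976
Sorted (with $ < everything):
  sorted[0] = $679976
  sorted[1] = 6$67997
  sorted[2] = 679976$
  sorted[3] = 76$6799
  sorted[4] = 79976$6
  sorted[5] = 976$679
  sorted[6] = 9976$67
sorted[4] = 79976$6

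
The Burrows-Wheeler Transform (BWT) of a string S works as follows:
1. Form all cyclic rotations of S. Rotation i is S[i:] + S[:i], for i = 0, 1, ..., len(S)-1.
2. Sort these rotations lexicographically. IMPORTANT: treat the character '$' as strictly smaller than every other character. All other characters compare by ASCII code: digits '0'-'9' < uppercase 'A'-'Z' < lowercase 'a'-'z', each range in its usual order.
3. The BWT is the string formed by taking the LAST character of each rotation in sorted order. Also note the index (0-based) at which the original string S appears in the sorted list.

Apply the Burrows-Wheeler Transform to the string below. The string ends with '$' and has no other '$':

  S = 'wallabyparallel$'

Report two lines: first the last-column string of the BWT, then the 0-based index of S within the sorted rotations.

All 16 rotations (rotation i = S[i:]+S[:i]):
  rot[0] = wallabyparallel$
  rot[1] = allabyparallel$w
  rot[2] = llabyparallel$wa
  rot[3] = labyparallel$wal
  rot[4] = abyparallel$wall
  rot[5] = byparallel$walla
  rot[6] = yparallel$wallab
  rot[7] = parallel$wallaby
  rot[8] = arallel$wallabyp
  rot[9] = rallel$wallabypa
  rot[10] = allel$wallabypar
  rot[11] = llel$wallabypara
  rot[12] = lel$wallabyparal
  rot[13] = el$wallabyparall
  rot[14] = l$wallabyparalle
  rot[15] = $wallabyparallel
Sorted (with $ < everything):
  sorted[0] = $wallabyparallel  (last char: 'l')
  sorted[1] = abyparallel$wall  (last char: 'l')
  sorted[2] = allabyparallel$w  (last char: 'w')
  sorted[3] = allel$wallabypar  (last char: 'r')
  sorted[4] = arallel$wallabyp  (last char: 'p')
  sorted[5] = byparallel$walla  (last char: 'a')
  sorted[6] = el$wallabyparall  (last char: 'l')
  sorted[7] = l$wallabyparalle  (last char: 'e')
  sorted[8] = labyparallel$wal  (last char: 'l')
  sorted[9] = lel$wallabyparal  (last char: 'l')
  sorted[10] = llabyparallel$wa  (last char: 'a')
  sorted[11] = llel$wallabypara  (last char: 'a')
  sorted[12] = parallel$wallaby  (last char: 'y')
  sorted[13] = rallel$wallabypa  (last char: 'a')
  sorted[14] = wallabyparallel$  (last char: '$')
  sorted[15] = yparallel$wallab  (last char: 'b')
Last column: llwrpalellaaya$b
Original string S is at sorted index 14

Answer: llwrpalellaaya$b
14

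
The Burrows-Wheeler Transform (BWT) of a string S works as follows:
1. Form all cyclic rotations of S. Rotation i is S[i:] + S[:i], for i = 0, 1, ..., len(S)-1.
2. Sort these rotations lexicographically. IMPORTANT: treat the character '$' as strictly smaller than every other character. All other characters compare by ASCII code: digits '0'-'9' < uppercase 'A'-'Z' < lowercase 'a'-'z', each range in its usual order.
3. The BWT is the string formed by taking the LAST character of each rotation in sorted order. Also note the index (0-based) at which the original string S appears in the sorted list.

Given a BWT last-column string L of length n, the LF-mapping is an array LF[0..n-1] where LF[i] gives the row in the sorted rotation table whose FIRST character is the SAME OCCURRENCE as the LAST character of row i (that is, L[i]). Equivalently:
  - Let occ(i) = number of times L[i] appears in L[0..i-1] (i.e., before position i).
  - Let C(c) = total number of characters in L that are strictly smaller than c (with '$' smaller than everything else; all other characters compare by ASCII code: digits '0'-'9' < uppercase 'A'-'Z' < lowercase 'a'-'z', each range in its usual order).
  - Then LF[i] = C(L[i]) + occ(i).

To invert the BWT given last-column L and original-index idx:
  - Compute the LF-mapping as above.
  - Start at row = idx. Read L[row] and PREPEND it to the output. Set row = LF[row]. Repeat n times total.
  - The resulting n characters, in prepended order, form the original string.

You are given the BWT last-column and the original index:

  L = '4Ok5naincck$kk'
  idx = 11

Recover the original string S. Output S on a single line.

Answer: knickknack5O4$

Derivation:
LF mapping: 1 3 8 2 12 4 7 13 5 6 9 0 10 11
Walk LF starting at row 11, prepending L[row]:
  step 1: row=11, L[11]='$', prepend. Next row=LF[11]=0
  step 2: row=0, L[0]='4', prepend. Next row=LF[0]=1
  step 3: row=1, L[1]='O', prepend. Next row=LF[1]=3
  step 4: row=3, L[3]='5', prepend. Next row=LF[3]=2
  step 5: row=2, L[2]='k', prepend. Next row=LF[2]=8
  step 6: row=8, L[8]='c', prepend. Next row=LF[8]=5
  step 7: row=5, L[5]='a', prepend. Next row=LF[5]=4
  step 8: row=4, L[4]='n', prepend. Next row=LF[4]=12
  step 9: row=12, L[12]='k', prepend. Next row=LF[12]=10
  step 10: row=10, L[10]='k', prepend. Next row=LF[10]=9
  step 11: row=9, L[9]='c', prepend. Next row=LF[9]=6
  step 12: row=6, L[6]='i', prepend. Next row=LF[6]=7
  step 13: row=7, L[7]='n', prepend. Next row=LF[7]=13
  step 14: row=13, L[13]='k', prepend. Next row=LF[13]=11
Reversed output: knickknack5O4$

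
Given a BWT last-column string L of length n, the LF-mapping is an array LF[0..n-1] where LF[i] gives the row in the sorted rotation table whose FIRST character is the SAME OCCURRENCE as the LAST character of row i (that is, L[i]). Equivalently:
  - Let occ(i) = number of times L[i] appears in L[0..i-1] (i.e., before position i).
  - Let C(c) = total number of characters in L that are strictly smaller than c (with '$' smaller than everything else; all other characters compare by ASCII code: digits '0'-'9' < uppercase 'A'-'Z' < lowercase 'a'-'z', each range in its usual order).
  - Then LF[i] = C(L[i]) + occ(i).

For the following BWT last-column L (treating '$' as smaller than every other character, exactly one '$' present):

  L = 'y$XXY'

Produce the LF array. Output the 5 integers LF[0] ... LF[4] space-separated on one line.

Answer: 4 0 1 2 3

Derivation:
Char counts: '$':1, 'X':2, 'Y':1, 'y':1
C (first-col start): C('$')=0, C('X')=1, C('Y')=3, C('y')=4
L[0]='y': occ=0, LF[0]=C('y')+0=4+0=4
L[1]='$': occ=0, LF[1]=C('$')+0=0+0=0
L[2]='X': occ=0, LF[2]=C('X')+0=1+0=1
L[3]='X': occ=1, LF[3]=C('X')+1=1+1=2
L[4]='Y': occ=0, LF[4]=C('Y')+0=3+0=3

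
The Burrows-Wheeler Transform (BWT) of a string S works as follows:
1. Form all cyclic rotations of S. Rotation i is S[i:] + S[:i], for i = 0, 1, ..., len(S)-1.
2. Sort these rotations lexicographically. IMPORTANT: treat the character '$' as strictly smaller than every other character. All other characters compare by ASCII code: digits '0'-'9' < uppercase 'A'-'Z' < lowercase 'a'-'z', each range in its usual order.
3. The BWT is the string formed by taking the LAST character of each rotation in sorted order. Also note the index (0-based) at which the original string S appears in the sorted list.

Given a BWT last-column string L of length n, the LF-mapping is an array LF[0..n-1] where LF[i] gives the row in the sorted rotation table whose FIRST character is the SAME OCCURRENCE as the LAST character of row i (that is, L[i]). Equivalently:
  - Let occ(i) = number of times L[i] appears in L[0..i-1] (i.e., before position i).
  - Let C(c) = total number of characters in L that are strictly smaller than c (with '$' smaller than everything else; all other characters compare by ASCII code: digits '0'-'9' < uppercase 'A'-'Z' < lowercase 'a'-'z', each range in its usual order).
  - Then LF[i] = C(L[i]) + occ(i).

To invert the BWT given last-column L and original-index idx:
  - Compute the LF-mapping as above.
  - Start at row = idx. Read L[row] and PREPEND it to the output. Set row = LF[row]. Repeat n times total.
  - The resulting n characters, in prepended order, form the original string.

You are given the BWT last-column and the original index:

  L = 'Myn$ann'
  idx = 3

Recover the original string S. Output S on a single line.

Answer: nannyM$

Derivation:
LF mapping: 1 6 3 0 2 4 5
Walk LF starting at row 3, prepending L[row]:
  step 1: row=3, L[3]='$', prepend. Next row=LF[3]=0
  step 2: row=0, L[0]='M', prepend. Next row=LF[0]=1
  step 3: row=1, L[1]='y', prepend. Next row=LF[1]=6
  step 4: row=6, L[6]='n', prepend. Next row=LF[6]=5
  step 5: row=5, L[5]='n', prepend. Next row=LF[5]=4
  step 6: row=4, L[4]='a', prepend. Next row=LF[4]=2
  step 7: row=2, L[2]='n', prepend. Next row=LF[2]=3
Reversed output: nannyM$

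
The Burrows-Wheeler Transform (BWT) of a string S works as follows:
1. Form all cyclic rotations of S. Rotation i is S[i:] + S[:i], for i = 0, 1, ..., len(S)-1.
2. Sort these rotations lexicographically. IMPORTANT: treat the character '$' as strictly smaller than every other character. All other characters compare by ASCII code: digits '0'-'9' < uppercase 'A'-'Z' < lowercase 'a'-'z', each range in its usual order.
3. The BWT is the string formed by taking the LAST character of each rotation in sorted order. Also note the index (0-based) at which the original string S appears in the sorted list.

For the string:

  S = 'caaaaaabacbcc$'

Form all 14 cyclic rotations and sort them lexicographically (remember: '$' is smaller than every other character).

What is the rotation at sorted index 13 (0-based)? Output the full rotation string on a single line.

Answer: cc$caaaaaabacb

Derivation:
All 14 rotations (rotation i = S[i:]+S[:i]):
  rot[0] = caaaaaabacbcc$
  rot[1] = aaaaaabacbcc$c
  rot[2] = aaaaabacbcc$ca
  rot[3] = aaaabacbcc$caa
  rot[4] = aaabacbcc$caaa
  rot[5] = aabacbcc$caaaa
  rot[6] = abacbcc$caaaaa
  rot[7] = bacbcc$caaaaaa
  rot[8] = acbcc$caaaaaab
  rot[9] = cbcc$caaaaaaba
  rot[10] = bcc$caaaaaabac
  rot[11] = cc$caaaaaabacb
  rot[12] = c$caaaaaabacbc
  rot[13] = $caaaaaabacbcc
Sorted (with $ < everything):
  sorted[0] = $caaaaaabacbcc
  sorted[1] = aaaaaabacbcc$c
  sorted[2] = aaaaabacbcc$ca
  sorted[3] = aaaabacbcc$caa
  sorted[4] = aaabacbcc$caaa
  sorted[5] = aabacbcc$caaaa
  sorted[6] = abacbcc$caaaaa
  sorted[7] = acbcc$caaaaaab
  sorted[8] = bacbcc$caaaaaa
  sorted[9] = bcc$caaaaaabac
  sorted[10] = c$caaaaaabacbc
  sorted[11] = caaaaaabacbcc$
  sorted[12] = cbcc$caaaaaaba
  sorted[13] = cc$caaaaaabacb
sorted[13] = cc$caaaaaabacb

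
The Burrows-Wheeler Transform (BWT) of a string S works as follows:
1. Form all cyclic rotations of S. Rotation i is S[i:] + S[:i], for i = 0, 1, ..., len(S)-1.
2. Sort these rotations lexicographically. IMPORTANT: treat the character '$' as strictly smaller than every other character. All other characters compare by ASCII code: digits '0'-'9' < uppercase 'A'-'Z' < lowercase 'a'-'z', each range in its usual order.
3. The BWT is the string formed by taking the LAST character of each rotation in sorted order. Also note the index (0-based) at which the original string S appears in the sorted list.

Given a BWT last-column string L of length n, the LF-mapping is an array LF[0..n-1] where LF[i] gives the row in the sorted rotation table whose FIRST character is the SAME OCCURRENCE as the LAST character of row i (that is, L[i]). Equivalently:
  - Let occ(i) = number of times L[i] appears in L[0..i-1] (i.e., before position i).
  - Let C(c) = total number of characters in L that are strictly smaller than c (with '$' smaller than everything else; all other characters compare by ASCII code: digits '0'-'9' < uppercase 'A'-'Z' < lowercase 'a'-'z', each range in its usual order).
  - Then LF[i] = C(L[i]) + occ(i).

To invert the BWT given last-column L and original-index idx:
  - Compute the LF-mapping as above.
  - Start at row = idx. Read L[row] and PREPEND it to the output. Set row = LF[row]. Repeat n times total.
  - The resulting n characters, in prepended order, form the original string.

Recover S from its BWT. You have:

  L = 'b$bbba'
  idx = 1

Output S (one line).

Answer: abbbb$

Derivation:
LF mapping: 2 0 3 4 5 1
Walk LF starting at row 1, prepending L[row]:
  step 1: row=1, L[1]='$', prepend. Next row=LF[1]=0
  step 2: row=0, L[0]='b', prepend. Next row=LF[0]=2
  step 3: row=2, L[2]='b', prepend. Next row=LF[2]=3
  step 4: row=3, L[3]='b', prepend. Next row=LF[3]=4
  step 5: row=4, L[4]='b', prepend. Next row=LF[4]=5
  step 6: row=5, L[5]='a', prepend. Next row=LF[5]=1
Reversed output: abbbb$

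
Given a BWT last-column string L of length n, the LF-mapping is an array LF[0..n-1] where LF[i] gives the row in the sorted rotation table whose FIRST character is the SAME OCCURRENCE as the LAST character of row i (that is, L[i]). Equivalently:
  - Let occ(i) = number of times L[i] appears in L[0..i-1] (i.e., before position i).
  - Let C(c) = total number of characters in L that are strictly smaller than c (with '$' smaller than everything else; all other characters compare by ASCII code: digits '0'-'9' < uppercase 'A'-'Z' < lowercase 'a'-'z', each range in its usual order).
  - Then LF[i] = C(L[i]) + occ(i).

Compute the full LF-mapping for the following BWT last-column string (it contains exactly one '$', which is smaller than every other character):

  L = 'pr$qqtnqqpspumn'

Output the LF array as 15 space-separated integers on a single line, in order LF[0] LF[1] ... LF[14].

Char counts: '$':1, 'm':1, 'n':2, 'p':3, 'q':4, 'r':1, 's':1, 't':1, 'u':1
C (first-col start): C('$')=0, C('m')=1, C('n')=2, C('p')=4, C('q')=7, C('r')=11, C('s')=12, C('t')=13, C('u')=14
L[0]='p': occ=0, LF[0]=C('p')+0=4+0=4
L[1]='r': occ=0, LF[1]=C('r')+0=11+0=11
L[2]='$': occ=0, LF[2]=C('$')+0=0+0=0
L[3]='q': occ=0, LF[3]=C('q')+0=7+0=7
L[4]='q': occ=1, LF[4]=C('q')+1=7+1=8
L[5]='t': occ=0, LF[5]=C('t')+0=13+0=13
L[6]='n': occ=0, LF[6]=C('n')+0=2+0=2
L[7]='q': occ=2, LF[7]=C('q')+2=7+2=9
L[8]='q': occ=3, LF[8]=C('q')+3=7+3=10
L[9]='p': occ=1, LF[9]=C('p')+1=4+1=5
L[10]='s': occ=0, LF[10]=C('s')+0=12+0=12
L[11]='p': occ=2, LF[11]=C('p')+2=4+2=6
L[12]='u': occ=0, LF[12]=C('u')+0=14+0=14
L[13]='m': occ=0, LF[13]=C('m')+0=1+0=1
L[14]='n': occ=1, LF[14]=C('n')+1=2+1=3

Answer: 4 11 0 7 8 13 2 9 10 5 12 6 14 1 3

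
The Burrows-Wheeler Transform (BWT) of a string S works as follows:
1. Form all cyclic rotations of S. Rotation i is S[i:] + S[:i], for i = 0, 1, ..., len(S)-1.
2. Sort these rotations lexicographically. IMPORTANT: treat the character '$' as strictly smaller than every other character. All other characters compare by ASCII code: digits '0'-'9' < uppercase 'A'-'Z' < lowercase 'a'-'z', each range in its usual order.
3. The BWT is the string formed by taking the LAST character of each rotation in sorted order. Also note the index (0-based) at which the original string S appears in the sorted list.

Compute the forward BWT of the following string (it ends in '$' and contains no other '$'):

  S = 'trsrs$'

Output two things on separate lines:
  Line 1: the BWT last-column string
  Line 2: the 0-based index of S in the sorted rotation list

All 6 rotations (rotation i = S[i:]+S[:i]):
  rot[0] = trsrs$
  rot[1] = rsrs$t
  rot[2] = srs$tr
  rot[3] = rs$trs
  rot[4] = s$trsr
  rot[5] = $trsrs
Sorted (with $ < everything):
  sorted[0] = $trsrs  (last char: 's')
  sorted[1] = rs$trs  (last char: 's')
  sorted[2] = rsrs$t  (last char: 't')
  sorted[3] = s$trsr  (last char: 'r')
  sorted[4] = srs$tr  (last char: 'r')
  sorted[5] = trsrs$  (last char: '$')
Last column: sstrr$
Original string S is at sorted index 5

Answer: sstrr$
5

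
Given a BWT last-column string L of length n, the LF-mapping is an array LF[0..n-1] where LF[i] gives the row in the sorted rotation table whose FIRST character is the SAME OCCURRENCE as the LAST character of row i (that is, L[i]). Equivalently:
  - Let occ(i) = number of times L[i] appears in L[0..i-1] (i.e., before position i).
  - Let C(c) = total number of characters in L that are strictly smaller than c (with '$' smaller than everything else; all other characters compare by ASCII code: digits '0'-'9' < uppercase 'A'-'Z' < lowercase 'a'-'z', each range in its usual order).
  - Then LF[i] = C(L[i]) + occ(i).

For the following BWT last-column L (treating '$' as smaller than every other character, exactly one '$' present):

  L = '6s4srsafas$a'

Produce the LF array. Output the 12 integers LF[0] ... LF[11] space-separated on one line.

Answer: 2 8 1 9 7 10 3 6 4 11 0 5

Derivation:
Char counts: '$':1, '4':1, '6':1, 'a':3, 'f':1, 'r':1, 's':4
C (first-col start): C('$')=0, C('4')=1, C('6')=2, C('a')=3, C('f')=6, C('r')=7, C('s')=8
L[0]='6': occ=0, LF[0]=C('6')+0=2+0=2
L[1]='s': occ=0, LF[1]=C('s')+0=8+0=8
L[2]='4': occ=0, LF[2]=C('4')+0=1+0=1
L[3]='s': occ=1, LF[3]=C('s')+1=8+1=9
L[4]='r': occ=0, LF[4]=C('r')+0=7+0=7
L[5]='s': occ=2, LF[5]=C('s')+2=8+2=10
L[6]='a': occ=0, LF[6]=C('a')+0=3+0=3
L[7]='f': occ=0, LF[7]=C('f')+0=6+0=6
L[8]='a': occ=1, LF[8]=C('a')+1=3+1=4
L[9]='s': occ=3, LF[9]=C('s')+3=8+3=11
L[10]='$': occ=0, LF[10]=C('$')+0=0+0=0
L[11]='a': occ=2, LF[11]=C('a')+2=3+2=5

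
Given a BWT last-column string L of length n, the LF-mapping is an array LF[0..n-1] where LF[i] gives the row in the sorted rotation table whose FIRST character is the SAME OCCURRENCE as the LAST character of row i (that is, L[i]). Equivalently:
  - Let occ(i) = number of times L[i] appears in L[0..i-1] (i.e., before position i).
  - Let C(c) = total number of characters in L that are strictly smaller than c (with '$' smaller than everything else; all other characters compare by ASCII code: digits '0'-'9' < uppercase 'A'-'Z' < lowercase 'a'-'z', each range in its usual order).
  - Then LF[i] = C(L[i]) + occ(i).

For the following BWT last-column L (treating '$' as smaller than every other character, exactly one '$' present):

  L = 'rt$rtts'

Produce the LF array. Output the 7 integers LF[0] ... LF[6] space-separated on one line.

Answer: 1 4 0 2 5 6 3

Derivation:
Char counts: '$':1, 'r':2, 's':1, 't':3
C (first-col start): C('$')=0, C('r')=1, C('s')=3, C('t')=4
L[0]='r': occ=0, LF[0]=C('r')+0=1+0=1
L[1]='t': occ=0, LF[1]=C('t')+0=4+0=4
L[2]='$': occ=0, LF[2]=C('$')+0=0+0=0
L[3]='r': occ=1, LF[3]=C('r')+1=1+1=2
L[4]='t': occ=1, LF[4]=C('t')+1=4+1=5
L[5]='t': occ=2, LF[5]=C('t')+2=4+2=6
L[6]='s': occ=0, LF[6]=C('s')+0=3+0=3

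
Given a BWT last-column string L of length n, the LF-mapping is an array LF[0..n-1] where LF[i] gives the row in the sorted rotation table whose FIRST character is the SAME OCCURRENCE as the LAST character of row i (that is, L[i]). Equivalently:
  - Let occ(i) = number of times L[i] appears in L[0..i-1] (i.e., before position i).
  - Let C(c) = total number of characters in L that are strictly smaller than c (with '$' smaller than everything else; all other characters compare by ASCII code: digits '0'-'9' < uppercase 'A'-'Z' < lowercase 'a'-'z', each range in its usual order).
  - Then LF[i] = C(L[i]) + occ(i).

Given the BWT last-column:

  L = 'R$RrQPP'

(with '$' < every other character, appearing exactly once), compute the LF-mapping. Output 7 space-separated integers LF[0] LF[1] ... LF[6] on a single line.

Answer: 4 0 5 6 3 1 2

Derivation:
Char counts: '$':1, 'P':2, 'Q':1, 'R':2, 'r':1
C (first-col start): C('$')=0, C('P')=1, C('Q')=3, C('R')=4, C('r')=6
L[0]='R': occ=0, LF[0]=C('R')+0=4+0=4
L[1]='$': occ=0, LF[1]=C('$')+0=0+0=0
L[2]='R': occ=1, LF[2]=C('R')+1=4+1=5
L[3]='r': occ=0, LF[3]=C('r')+0=6+0=6
L[4]='Q': occ=0, LF[4]=C('Q')+0=3+0=3
L[5]='P': occ=0, LF[5]=C('P')+0=1+0=1
L[6]='P': occ=1, LF[6]=C('P')+1=1+1=2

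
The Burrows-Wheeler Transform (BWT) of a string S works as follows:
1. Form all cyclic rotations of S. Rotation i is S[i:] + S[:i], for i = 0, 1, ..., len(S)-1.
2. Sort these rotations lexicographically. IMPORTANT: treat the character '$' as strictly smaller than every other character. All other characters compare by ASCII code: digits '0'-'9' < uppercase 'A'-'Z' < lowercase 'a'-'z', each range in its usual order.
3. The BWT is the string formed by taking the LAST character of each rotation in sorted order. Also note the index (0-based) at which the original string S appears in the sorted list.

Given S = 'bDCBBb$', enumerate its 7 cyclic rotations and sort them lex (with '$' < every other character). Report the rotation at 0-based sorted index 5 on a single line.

Answer: b$bDCBB

Derivation:
All 7 rotations (rotation i = S[i:]+S[:i]):
  rot[0] = bDCBBb$
  rot[1] = DCBBb$b
  rot[2] = CBBb$bD
  rot[3] = BBb$bDC
  rot[4] = Bb$bDCB
  rot[5] = b$bDCBB
  rot[6] = $bDCBBb
Sorted (with $ < everything):
  sorted[0] = $bDCBBb
  sorted[1] = BBb$bDC
  sorted[2] = Bb$bDCB
  sorted[3] = CBBb$bD
  sorted[4] = DCBBb$b
  sorted[5] = b$bDCBB
  sorted[6] = bDCBBb$
sorted[5] = b$bDCBB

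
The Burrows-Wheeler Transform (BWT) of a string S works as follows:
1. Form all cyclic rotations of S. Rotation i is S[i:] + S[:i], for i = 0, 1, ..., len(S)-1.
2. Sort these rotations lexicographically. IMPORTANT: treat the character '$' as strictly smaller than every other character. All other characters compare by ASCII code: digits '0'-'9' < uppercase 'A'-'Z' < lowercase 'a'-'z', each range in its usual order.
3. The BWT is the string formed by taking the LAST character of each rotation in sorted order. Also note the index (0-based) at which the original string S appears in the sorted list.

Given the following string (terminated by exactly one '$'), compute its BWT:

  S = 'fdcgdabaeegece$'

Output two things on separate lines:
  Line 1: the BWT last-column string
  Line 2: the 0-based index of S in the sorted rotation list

All 15 rotations (rotation i = S[i:]+S[:i]):
  rot[0] = fdcgdabaeegece$
  rot[1] = dcgdabaeegece$f
  rot[2] = cgdabaeegece$fd
  rot[3] = gdabaeegece$fdc
  rot[4] = dabaeegece$fdcg
  rot[5] = abaeegece$fdcgd
  rot[6] = baeegece$fdcgda
  rot[7] = aeegece$fdcgdab
  rot[8] = eegece$fdcgdaba
  rot[9] = egece$fdcgdabae
  rot[10] = gece$fdcgdabaee
  rot[11] = ece$fdcgdabaeeg
  rot[12] = ce$fdcgdabaeege
  rot[13] = e$fdcgdabaeegec
  rot[14] = $fdcgdabaeegece
Sorted (with $ < everything):
  sorted[0] = $fdcgdabaeegece  (last char: 'e')
  sorted[1] = abaeegece$fdcgd  (last char: 'd')
  sorted[2] = aeegece$fdcgdab  (last char: 'b')
  sorted[3] = baeegece$fdcgda  (last char: 'a')
  sorted[4] = ce$fdcgdabaeege  (last char: 'e')
  sorted[5] = cgdabaeegece$fd  (last char: 'd')
  sorted[6] = dabaeegece$fdcg  (last char: 'g')
  sorted[7] = dcgdabaeegece$f  (last char: 'f')
  sorted[8] = e$fdcgdabaeegec  (last char: 'c')
  sorted[9] = ece$fdcgdabaeeg  (last char: 'g')
  sorted[10] = eegece$fdcgdaba  (last char: 'a')
  sorted[11] = egece$fdcgdabae  (last char: 'e')
  sorted[12] = fdcgdabaeegece$  (last char: '$')
  sorted[13] = gdabaeegece$fdc  (last char: 'c')
  sorted[14] = gece$fdcgdabaee  (last char: 'e')
Last column: edbaedgfcgae$ce
Original string S is at sorted index 12

Answer: edbaedgfcgae$ce
12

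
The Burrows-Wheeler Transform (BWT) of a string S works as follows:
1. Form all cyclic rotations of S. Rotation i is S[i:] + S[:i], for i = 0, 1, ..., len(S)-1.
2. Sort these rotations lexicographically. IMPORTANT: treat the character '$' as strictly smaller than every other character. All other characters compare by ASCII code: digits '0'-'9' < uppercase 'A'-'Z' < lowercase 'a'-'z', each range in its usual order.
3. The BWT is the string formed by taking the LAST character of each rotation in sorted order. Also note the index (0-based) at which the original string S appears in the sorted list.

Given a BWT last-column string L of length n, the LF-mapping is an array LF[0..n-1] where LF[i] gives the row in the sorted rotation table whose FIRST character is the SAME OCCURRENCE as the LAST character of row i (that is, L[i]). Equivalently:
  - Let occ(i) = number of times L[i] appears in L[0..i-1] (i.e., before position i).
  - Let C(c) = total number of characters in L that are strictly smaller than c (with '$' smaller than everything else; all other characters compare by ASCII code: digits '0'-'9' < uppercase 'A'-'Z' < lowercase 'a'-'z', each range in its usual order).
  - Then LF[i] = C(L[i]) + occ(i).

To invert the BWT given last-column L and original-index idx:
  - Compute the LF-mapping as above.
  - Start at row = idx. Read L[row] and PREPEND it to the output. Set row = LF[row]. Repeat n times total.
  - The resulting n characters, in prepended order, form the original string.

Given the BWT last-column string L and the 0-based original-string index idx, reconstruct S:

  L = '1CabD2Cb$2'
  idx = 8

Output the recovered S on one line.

Answer: b2ba2CDC1$

Derivation:
LF mapping: 1 4 7 8 6 2 5 9 0 3
Walk LF starting at row 8, prepending L[row]:
  step 1: row=8, L[8]='$', prepend. Next row=LF[8]=0
  step 2: row=0, L[0]='1', prepend. Next row=LF[0]=1
  step 3: row=1, L[1]='C', prepend. Next row=LF[1]=4
  step 4: row=4, L[4]='D', prepend. Next row=LF[4]=6
  step 5: row=6, L[6]='C', prepend. Next row=LF[6]=5
  step 6: row=5, L[5]='2', prepend. Next row=LF[5]=2
  step 7: row=2, L[2]='a', prepend. Next row=LF[2]=7
  step 8: row=7, L[7]='b', prepend. Next row=LF[7]=9
  step 9: row=9, L[9]='2', prepend. Next row=LF[9]=3
  step 10: row=3, L[3]='b', prepend. Next row=LF[3]=8
Reversed output: b2ba2CDC1$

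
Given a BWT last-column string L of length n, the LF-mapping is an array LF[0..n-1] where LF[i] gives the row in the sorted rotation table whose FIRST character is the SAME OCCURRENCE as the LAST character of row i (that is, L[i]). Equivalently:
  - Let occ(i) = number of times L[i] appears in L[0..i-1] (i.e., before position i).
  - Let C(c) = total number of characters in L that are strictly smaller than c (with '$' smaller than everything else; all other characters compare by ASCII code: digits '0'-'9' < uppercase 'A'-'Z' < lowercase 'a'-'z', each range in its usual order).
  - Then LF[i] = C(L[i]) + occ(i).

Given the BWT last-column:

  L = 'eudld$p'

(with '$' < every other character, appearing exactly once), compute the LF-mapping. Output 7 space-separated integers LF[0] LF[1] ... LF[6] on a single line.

Char counts: '$':1, 'd':2, 'e':1, 'l':1, 'p':1, 'u':1
C (first-col start): C('$')=0, C('d')=1, C('e')=3, C('l')=4, C('p')=5, C('u')=6
L[0]='e': occ=0, LF[0]=C('e')+0=3+0=3
L[1]='u': occ=0, LF[1]=C('u')+0=6+0=6
L[2]='d': occ=0, LF[2]=C('d')+0=1+0=1
L[3]='l': occ=0, LF[3]=C('l')+0=4+0=4
L[4]='d': occ=1, LF[4]=C('d')+1=1+1=2
L[5]='$': occ=0, LF[5]=C('$')+0=0+0=0
L[6]='p': occ=0, LF[6]=C('p')+0=5+0=5

Answer: 3 6 1 4 2 0 5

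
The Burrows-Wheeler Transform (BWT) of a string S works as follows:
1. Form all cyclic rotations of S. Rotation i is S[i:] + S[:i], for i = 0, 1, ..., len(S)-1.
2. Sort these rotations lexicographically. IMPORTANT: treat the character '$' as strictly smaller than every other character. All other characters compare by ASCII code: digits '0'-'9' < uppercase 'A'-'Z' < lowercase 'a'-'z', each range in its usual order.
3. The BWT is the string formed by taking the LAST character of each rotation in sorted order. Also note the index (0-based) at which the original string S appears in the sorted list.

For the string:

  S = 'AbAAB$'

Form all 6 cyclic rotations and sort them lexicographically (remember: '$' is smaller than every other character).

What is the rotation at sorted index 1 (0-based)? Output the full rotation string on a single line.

All 6 rotations (rotation i = S[i:]+S[:i]):
  rot[0] = AbAAB$
  rot[1] = bAAB$A
  rot[2] = AAB$Ab
  rot[3] = AB$AbA
  rot[4] = B$AbAA
  rot[5] = $AbAAB
Sorted (with $ < everything):
  sorted[0] = $AbAAB
  sorted[1] = AAB$Ab
  sorted[2] = AB$AbA
  sorted[3] = AbAAB$
  sorted[4] = B$AbAA
  sorted[5] = bAAB$A
sorted[1] = AAB$Ab

Answer: AAB$Ab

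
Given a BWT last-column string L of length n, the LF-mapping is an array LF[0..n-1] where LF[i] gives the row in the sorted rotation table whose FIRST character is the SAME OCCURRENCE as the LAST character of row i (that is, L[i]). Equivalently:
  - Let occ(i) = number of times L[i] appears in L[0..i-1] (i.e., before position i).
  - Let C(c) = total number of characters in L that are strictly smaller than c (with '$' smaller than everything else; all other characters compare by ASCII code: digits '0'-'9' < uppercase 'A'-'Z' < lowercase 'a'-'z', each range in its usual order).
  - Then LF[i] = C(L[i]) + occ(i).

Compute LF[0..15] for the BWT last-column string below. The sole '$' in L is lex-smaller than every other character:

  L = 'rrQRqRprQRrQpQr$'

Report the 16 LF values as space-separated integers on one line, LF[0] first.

Char counts: '$':1, 'Q':4, 'R':3, 'p':2, 'q':1, 'r':5
C (first-col start): C('$')=0, C('Q')=1, C('R')=5, C('p')=8, C('q')=10, C('r')=11
L[0]='r': occ=0, LF[0]=C('r')+0=11+0=11
L[1]='r': occ=1, LF[1]=C('r')+1=11+1=12
L[2]='Q': occ=0, LF[2]=C('Q')+0=1+0=1
L[3]='R': occ=0, LF[3]=C('R')+0=5+0=5
L[4]='q': occ=0, LF[4]=C('q')+0=10+0=10
L[5]='R': occ=1, LF[5]=C('R')+1=5+1=6
L[6]='p': occ=0, LF[6]=C('p')+0=8+0=8
L[7]='r': occ=2, LF[7]=C('r')+2=11+2=13
L[8]='Q': occ=1, LF[8]=C('Q')+1=1+1=2
L[9]='R': occ=2, LF[9]=C('R')+2=5+2=7
L[10]='r': occ=3, LF[10]=C('r')+3=11+3=14
L[11]='Q': occ=2, LF[11]=C('Q')+2=1+2=3
L[12]='p': occ=1, LF[12]=C('p')+1=8+1=9
L[13]='Q': occ=3, LF[13]=C('Q')+3=1+3=4
L[14]='r': occ=4, LF[14]=C('r')+4=11+4=15
L[15]='$': occ=0, LF[15]=C('$')+0=0+0=0

Answer: 11 12 1 5 10 6 8 13 2 7 14 3 9 4 15 0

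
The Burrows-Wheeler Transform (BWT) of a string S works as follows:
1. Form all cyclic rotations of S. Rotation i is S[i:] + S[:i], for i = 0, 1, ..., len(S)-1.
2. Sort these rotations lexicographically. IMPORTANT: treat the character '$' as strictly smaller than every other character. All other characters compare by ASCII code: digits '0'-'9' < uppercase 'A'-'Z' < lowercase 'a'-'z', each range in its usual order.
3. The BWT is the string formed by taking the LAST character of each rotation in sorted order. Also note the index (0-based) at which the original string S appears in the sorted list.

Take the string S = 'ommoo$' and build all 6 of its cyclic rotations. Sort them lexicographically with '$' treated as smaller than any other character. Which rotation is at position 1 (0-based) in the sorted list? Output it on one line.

All 6 rotations (rotation i = S[i:]+S[:i]):
  rot[0] = ommoo$
  rot[1] = mmoo$o
  rot[2] = moo$om
  rot[3] = oo$omm
  rot[4] = o$ommo
  rot[5] = $ommoo
Sorted (with $ < everything):
  sorted[0] = $ommoo
  sorted[1] = mmoo$o
  sorted[2] = moo$om
  sorted[3] = o$ommo
  sorted[4] = ommoo$
  sorted[5] = oo$omm
sorted[1] = mmoo$o

Answer: mmoo$o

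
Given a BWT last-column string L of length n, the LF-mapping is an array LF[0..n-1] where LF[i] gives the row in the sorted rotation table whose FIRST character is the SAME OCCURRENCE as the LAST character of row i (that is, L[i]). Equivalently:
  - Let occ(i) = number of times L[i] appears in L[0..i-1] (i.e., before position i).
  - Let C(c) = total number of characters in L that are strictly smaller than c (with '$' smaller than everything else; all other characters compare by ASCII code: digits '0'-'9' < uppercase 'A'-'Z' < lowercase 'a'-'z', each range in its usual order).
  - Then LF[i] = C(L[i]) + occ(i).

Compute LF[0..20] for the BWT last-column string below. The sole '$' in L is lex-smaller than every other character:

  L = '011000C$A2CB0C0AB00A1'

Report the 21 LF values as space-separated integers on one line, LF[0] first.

Answer: 1 9 10 2 3 4 18 0 13 12 19 16 5 20 6 14 17 7 8 15 11

Derivation:
Char counts: '$':1, '0':8, '1':3, '2':1, 'A':3, 'B':2, 'C':3
C (first-col start): C('$')=0, C('0')=1, C('1')=9, C('2')=12, C('A')=13, C('B')=16, C('C')=18
L[0]='0': occ=0, LF[0]=C('0')+0=1+0=1
L[1]='1': occ=0, LF[1]=C('1')+0=9+0=9
L[2]='1': occ=1, LF[2]=C('1')+1=9+1=10
L[3]='0': occ=1, LF[3]=C('0')+1=1+1=2
L[4]='0': occ=2, LF[4]=C('0')+2=1+2=3
L[5]='0': occ=3, LF[5]=C('0')+3=1+3=4
L[6]='C': occ=0, LF[6]=C('C')+0=18+0=18
L[7]='$': occ=0, LF[7]=C('$')+0=0+0=0
L[8]='A': occ=0, LF[8]=C('A')+0=13+0=13
L[9]='2': occ=0, LF[9]=C('2')+0=12+0=12
L[10]='C': occ=1, LF[10]=C('C')+1=18+1=19
L[11]='B': occ=0, LF[11]=C('B')+0=16+0=16
L[12]='0': occ=4, LF[12]=C('0')+4=1+4=5
L[13]='C': occ=2, LF[13]=C('C')+2=18+2=20
L[14]='0': occ=5, LF[14]=C('0')+5=1+5=6
L[15]='A': occ=1, LF[15]=C('A')+1=13+1=14
L[16]='B': occ=1, LF[16]=C('B')+1=16+1=17
L[17]='0': occ=6, LF[17]=C('0')+6=1+6=7
L[18]='0': occ=7, LF[18]=C('0')+7=1+7=8
L[19]='A': occ=2, LF[19]=C('A')+2=13+2=15
L[20]='1': occ=2, LF[20]=C('1')+2=9+2=11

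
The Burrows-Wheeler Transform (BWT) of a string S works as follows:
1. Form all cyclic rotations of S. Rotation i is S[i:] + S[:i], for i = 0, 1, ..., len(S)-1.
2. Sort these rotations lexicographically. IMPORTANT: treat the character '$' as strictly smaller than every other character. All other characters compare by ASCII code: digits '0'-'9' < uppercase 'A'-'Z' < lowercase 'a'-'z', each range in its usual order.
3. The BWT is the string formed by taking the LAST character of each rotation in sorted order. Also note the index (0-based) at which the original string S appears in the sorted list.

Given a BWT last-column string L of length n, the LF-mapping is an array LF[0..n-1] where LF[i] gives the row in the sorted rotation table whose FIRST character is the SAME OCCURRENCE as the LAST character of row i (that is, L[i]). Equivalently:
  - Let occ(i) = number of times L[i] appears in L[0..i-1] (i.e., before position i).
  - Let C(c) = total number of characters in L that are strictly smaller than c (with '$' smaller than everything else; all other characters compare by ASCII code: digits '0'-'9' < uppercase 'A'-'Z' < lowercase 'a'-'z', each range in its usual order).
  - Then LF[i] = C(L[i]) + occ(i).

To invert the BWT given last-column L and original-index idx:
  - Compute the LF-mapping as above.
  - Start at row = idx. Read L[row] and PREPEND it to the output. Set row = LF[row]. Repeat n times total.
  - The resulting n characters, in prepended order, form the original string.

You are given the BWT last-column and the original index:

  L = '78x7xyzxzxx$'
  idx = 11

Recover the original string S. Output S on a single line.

LF mapping: 1 3 4 2 5 9 10 6 11 7 8 0
Walk LF starting at row 11, prepending L[row]:
  step 1: row=11, L[11]='$', prepend. Next row=LF[11]=0
  step 2: row=0, L[0]='7', prepend. Next row=LF[0]=1
  step 3: row=1, L[1]='8', prepend. Next row=LF[1]=3
  step 4: row=3, L[3]='7', prepend. Next row=LF[3]=2
  step 5: row=2, L[2]='x', prepend. Next row=LF[2]=4
  step 6: row=4, L[4]='x', prepend. Next row=LF[4]=5
  step 7: row=5, L[5]='y', prepend. Next row=LF[5]=9
  step 8: row=9, L[9]='x', prepend. Next row=LF[9]=7
  step 9: row=7, L[7]='x', prepend. Next row=LF[7]=6
  step 10: row=6, L[6]='z', prepend. Next row=LF[6]=10
  step 11: row=10, L[10]='x', prepend. Next row=LF[10]=8
  step 12: row=8, L[8]='z', prepend. Next row=LF[8]=11
Reversed output: zxzxxyxx787$

Answer: zxzxxyxx787$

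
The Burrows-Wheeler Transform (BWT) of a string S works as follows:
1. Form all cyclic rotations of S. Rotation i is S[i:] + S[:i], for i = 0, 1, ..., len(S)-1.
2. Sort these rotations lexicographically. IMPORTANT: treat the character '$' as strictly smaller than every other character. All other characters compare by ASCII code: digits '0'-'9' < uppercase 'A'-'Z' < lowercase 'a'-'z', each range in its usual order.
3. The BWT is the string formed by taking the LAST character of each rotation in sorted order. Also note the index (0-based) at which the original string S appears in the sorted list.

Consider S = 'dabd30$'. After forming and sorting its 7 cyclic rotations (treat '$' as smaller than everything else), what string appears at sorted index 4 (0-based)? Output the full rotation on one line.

All 7 rotations (rotation i = S[i:]+S[:i]):
  rot[0] = dabd30$
  rot[1] = abd30$d
  rot[2] = bd30$da
  rot[3] = d30$dab
  rot[4] = 30$dabd
  rot[5] = 0$dabd3
  rot[6] = $dabd30
Sorted (with $ < everything):
  sorted[0] = $dabd30
  sorted[1] = 0$dabd3
  sorted[2] = 30$dabd
  sorted[3] = abd30$d
  sorted[4] = bd30$da
  sorted[5] = d30$dab
  sorted[6] = dabd30$
sorted[4] = bd30$da

Answer: bd30$da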